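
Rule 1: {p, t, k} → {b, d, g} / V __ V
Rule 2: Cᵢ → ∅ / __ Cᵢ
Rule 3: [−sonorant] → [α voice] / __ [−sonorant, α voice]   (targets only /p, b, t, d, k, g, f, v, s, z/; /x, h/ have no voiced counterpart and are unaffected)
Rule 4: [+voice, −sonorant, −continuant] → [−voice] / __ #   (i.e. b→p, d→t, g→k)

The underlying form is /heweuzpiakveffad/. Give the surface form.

Rule 1 (intervocalic voicing): no segment meets the environment; /heweuzpiakveffad/ is unchanged.
Rule 2 (degemination): /ff/ is a geminate; the first /f/ deletes. /heweuzpiakveffad/ → heweuzpiakvefad.
Rule 3 (regressive voicing assimilation): /z/ precedes the voiceless obstruent /p/, so it devoices to [s] by assimilation. /k/ precedes the voiced obstruent /v/, so it voices to [g] by assimilation. /heweuzpiakvefad/ → heweuspiagvefad.
Rule 4 (final devoicing): /d/ is a voiced stop in word-final position, so it devoices to [t]. /heweuspiagvefad/ → heweuspiagvefat.

heweuspiagvefat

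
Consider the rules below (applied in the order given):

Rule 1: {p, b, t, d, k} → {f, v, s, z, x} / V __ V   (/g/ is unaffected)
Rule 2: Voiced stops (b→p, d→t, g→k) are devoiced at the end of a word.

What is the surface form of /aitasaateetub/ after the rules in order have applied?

Rule 1 (intervocalic spirantization): /t/ is a stop between vowels /i/ and /a/, so it spirantizes to the fricative [s]. /t/ is a stop between vowels /a/ and /e/, so it spirantizes to the fricative [s]. /t/ is a stop between vowels /e/ and /u/, so it spirantizes to the fricative [s]. /aitasaateetub/ → aisasaaseesub.
Rule 2 (final devoicing): /b/ is a voiced stop in word-final position, so it devoices to [p]. /aisasaaseesub/ → aisasaaseesup.

aisasaaseesup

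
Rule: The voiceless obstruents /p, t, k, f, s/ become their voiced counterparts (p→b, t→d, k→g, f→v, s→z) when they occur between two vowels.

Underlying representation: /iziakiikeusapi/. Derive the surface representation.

iziagiigeuzabi

/k/ is a voiceless obstruent between vowels /a/ and /i/, so it voices to [g].
/k/ is a voiceless obstruent between vowels /i/ and /e/, so it voices to [g].
/s/ is a voiceless obstruent between vowels /u/ and /a/, so it voices to [z].
/p/ is a voiceless obstruent between vowels /a/ and /i/, so it voices to [b].
Surface form: [iziagiigeuzabi].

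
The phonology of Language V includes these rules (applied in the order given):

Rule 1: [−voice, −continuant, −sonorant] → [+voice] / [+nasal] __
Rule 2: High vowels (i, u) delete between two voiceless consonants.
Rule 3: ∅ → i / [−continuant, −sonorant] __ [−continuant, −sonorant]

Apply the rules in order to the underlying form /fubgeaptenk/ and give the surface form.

Rule 1 (post-nasal voicing): /k/ is a voiceless stop immediately after the nasal /n/, so it voices to [g]. /fubgeaptenk/ → fubgeapteng.
Rule 2 (high vowel syncope): no segment meets the environment; /fubgeapteng/ is unchanged.
Rule 3 (stop-cluster i-epenthesis): /b/ and /g/ form a stop–stop cluster, so [i] is inserted between them. /p/ and /t/ form a stop–stop cluster, so [i] is inserted between them. /fubgeapteng/ → fubigeapiteng.

fubigeapiteng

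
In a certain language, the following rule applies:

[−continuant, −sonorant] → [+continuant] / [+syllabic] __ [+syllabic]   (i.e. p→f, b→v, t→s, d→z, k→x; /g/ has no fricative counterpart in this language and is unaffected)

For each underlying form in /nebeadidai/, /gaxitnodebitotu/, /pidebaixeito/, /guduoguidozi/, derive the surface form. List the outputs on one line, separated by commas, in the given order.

/nebeadidai/: /b/ is a stop between vowels /e/ and /e/, so it spirantizes to the fricative [v]. /d/ is a stop between vowels /a/ and /i/, so it spirantizes to the fricative [z]. /d/ is a stop between vowels /i/ and /a/, so it spirantizes to the fricative [z]. → [neveazizai].
/gaxitnodebitotu/: /d/ is a stop between vowels /o/ and /e/, so it spirantizes to the fricative [z]. /b/ is a stop between vowels /e/ and /i/, so it spirantizes to the fricative [v]. /t/ is a stop between vowels /i/ and /o/, so it spirantizes to the fricative [s]. /t/ is a stop between vowels /o/ and /u/, so it spirantizes to the fricative [s]. → [gaxitnozevisosu].
/pidebaixeito/: /d/ is a stop between vowels /i/ and /e/, so it spirantizes to the fricative [z]. /b/ is a stop between vowels /e/ and /a/, so it spirantizes to the fricative [v]. /t/ is a stop between vowels /i/ and /o/, so it spirantizes to the fricative [s]. → [pizevaixeiso].
/guduoguidozi/: /d/ is a stop between vowels /u/ and /u/, so it spirantizes to the fricative [z]. /d/ is a stop between vowels /i/ and /o/, so it spirantizes to the fricative [z]. → [guzuoguizozi].

neveazizai, gaxitnozevisosu, pizevaixeiso, guzuoguizozi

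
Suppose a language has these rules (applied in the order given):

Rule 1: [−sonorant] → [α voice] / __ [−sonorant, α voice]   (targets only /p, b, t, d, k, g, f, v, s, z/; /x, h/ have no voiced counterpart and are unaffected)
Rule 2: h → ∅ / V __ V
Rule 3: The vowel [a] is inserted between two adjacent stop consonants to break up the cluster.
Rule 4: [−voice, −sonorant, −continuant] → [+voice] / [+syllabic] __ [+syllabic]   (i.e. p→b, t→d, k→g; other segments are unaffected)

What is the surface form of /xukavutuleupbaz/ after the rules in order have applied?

Rule 1 (regressive voicing assimilation): /p/ precedes the voiced obstruent /b/, so it voices to [b] by assimilation. /xukavutuleupbaz/ → xukavutuleubbaz.
Rule 2 (intervocalic h-deletion): no segment meets the environment; /xukavutuleubbaz/ is unchanged.
Rule 3 (stop-cluster a-epenthesis): /b/ and /b/ form a stop–stop cluster, so [a] is inserted between them. /xukavutuleubbaz/ → xukavutuleubabaz.
Rule 4 (intervocalic voicing): /k/ is a voiceless stop between vowels /u/ and /a/, so it voices to [g]. /t/ is a voiceless stop between vowels /u/ and /u/, so it voices to [d]. /xukavutuleubabaz/ → xugavuduleubabaz.

xugavuduleubabaz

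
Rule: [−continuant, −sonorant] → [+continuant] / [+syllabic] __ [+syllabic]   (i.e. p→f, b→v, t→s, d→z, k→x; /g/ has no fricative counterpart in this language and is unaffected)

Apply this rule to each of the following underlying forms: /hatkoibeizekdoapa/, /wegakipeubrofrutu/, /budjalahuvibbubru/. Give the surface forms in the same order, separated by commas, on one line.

hatkoiveizekdoafa, wegaxifeubrofrusu, budjalahuvibbubru

/hatkoibeizekdoapa/: /b/ is a stop between vowels /i/ and /e/, so it spirantizes to the fricative [v]. /p/ is a stop between vowels /a/ and /a/, so it spirantizes to the fricative [f]. → [hatkoiveizekdoafa].
/wegakipeubrofrutu/: /k/ is a stop between vowels /a/ and /i/, so it spirantizes to the fricative [x]. /p/ is a stop between vowels /i/ and /e/, so it spirantizes to the fricative [f]. /t/ is a stop between vowels /u/ and /u/, so it spirantizes to the fricative [s]. → [wegaxifeubrofrusu].
/budjalahuvibbubru/: the rule's environment is not met; surfaces unchanged as [budjalahuvibbubru].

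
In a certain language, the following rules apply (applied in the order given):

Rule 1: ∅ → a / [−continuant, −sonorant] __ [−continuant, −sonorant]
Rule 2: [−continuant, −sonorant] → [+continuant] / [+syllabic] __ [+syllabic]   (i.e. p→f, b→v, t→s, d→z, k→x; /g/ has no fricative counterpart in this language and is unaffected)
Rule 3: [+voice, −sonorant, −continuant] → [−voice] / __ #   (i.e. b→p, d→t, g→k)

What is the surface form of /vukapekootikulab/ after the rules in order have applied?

vuxafexoosixulap

Rule 1 (stop-cluster a-epenthesis): no segment meets the environment; /vukapekootikulab/ is unchanged.
Rule 2 (intervocalic spirantization): /k/ is a stop between vowels /u/ and /a/, so it spirantizes to the fricative [x]. /p/ is a stop between vowels /a/ and /e/, so it spirantizes to the fricative [f]. /k/ is a stop between vowels /e/ and /o/, so it spirantizes to the fricative [x]. /t/ is a stop between vowels /o/ and /i/, so it spirantizes to the fricative [s]. /k/ is a stop between vowels /i/ and /u/, so it spirantizes to the fricative [x]. /vukapekootikulab/ → vuxafexoosixulab.
Rule 3 (final devoicing): /b/ is a voiced stop in word-final position, so it devoices to [p]. /vuxafexoosixulab/ → vuxafexoosixulap.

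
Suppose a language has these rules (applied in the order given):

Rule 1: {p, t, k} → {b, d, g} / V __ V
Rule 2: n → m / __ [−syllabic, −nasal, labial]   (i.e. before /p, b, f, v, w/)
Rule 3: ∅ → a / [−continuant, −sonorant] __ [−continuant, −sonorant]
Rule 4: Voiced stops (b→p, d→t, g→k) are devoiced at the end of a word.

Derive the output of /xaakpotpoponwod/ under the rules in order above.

xaakapotapobomwot

Rule 1 (intervocalic voicing): /p/ is a voiceless stop between vowels /o/ and /o/, so it voices to [b]. /xaakpotpoponwod/ → xaakpotpobonwod.
Rule 2 (nasal place assimilation): /n/ precedes the labial consonant /w/, so it assimilates in place to [m]. /xaakpotpobonwod/ → xaakpotpobomwod.
Rule 3 (stop-cluster a-epenthesis): /k/ and /p/ form a stop–stop cluster, so [a] is inserted between them. /t/ and /p/ form a stop–stop cluster, so [a] is inserted between them. /xaakpotpobomwod/ → xaakapotapobomwod.
Rule 4 (final devoicing): /d/ is a voiced stop in word-final position, so it devoices to [t]. /xaakapotapobomwod/ → xaakapotapobomwot.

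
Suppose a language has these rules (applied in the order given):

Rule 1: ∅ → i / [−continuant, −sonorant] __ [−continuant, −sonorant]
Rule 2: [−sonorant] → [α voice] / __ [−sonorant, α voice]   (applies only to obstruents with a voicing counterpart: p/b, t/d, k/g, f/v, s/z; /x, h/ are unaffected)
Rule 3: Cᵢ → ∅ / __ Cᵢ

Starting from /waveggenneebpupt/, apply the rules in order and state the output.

wavegigeneebipupit

Rule 1 (stop-cluster i-epenthesis): /g/ and /g/ form a stop–stop cluster, so [i] is inserted between them. /b/ and /p/ form a stop–stop cluster, so [i] is inserted between them. /p/ and /t/ form a stop–stop cluster, so [i] is inserted between them. /waveggenneebpupt/ → wavegigenneebipupit.
Rule 2 (regressive voicing assimilation): no segment meets the environment; /wavegigenneebipupit/ is unchanged.
Rule 3 (degemination): /nn/ is a geminate; the first /n/ deletes. /wavegigenneebipupit/ → wavegigeneebipupit.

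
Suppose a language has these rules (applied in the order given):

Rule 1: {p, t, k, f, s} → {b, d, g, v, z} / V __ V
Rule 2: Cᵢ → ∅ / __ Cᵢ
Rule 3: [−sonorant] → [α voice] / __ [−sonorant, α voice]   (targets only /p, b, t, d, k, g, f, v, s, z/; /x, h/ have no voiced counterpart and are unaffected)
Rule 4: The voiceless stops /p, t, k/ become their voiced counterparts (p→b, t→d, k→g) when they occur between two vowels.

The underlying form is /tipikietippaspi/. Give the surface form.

Rule 1 (intervocalic voicing): /p/ is a voiceless obstruent between vowels /i/ and /i/, so it voices to [b]. /k/ is a voiceless obstruent between vowels /i/ and /i/, so it voices to [g]. /t/ is a voiceless obstruent between vowels /e/ and /i/, so it voices to [d]. /tipikietippaspi/ → tibigiedippaspi.
Rule 2 (degemination): /pp/ is a geminate; the first /p/ deletes. /tibigiedippaspi/ → tibigiedipaspi.
Rule 3 (regressive voicing assimilation): no segment meets the environment; /tibigiedipaspi/ is unchanged.
Rule 4 (intervocalic voicing): /p/ is a voiceless stop between vowels /i/ and /a/, so it voices to [b]. /tibigiedipaspi/ → tibigiedibaspi.

tibigiedibaspi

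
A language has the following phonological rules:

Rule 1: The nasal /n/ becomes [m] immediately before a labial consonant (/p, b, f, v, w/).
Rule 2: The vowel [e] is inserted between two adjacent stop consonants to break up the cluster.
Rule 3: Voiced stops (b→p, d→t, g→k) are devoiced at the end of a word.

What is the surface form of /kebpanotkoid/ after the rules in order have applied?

Rule 1 (nasal place assimilation): no segment meets the environment; /kebpanotkoid/ is unchanged.
Rule 2 (stop-cluster e-epenthesis): /b/ and /p/ form a stop–stop cluster, so [e] is inserted between them. /t/ and /k/ form a stop–stop cluster, so [e] is inserted between them. /kebpanotkoid/ → kebepanotekoid.
Rule 3 (final devoicing): /d/ is a voiced stop in word-final position, so it devoices to [t]. /kebepanotekoid/ → kebepanotekoit.

kebepanotekoit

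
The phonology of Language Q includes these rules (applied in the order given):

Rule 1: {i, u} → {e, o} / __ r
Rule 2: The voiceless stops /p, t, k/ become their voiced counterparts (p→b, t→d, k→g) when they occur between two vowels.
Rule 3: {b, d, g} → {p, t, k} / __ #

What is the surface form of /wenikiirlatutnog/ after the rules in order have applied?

wenigierladutnok

Rule 1 (pre-rhotic lowering): /i/ is a high vowel immediately before /r/, so it lowers to [e]. /wenikiirlatutnog/ → wenikierlatutnog.
Rule 2 (intervocalic voicing): /k/ is a voiceless stop between vowels /i/ and /i/, so it voices to [g]. /t/ is a voiceless stop between vowels /a/ and /u/, so it voices to [d]. /wenikierlatutnog/ → wenigierladutnog.
Rule 3 (final devoicing): /g/ is a voiced stop in word-final position, so it devoices to [k]. /wenigierladutnog/ → wenigierladutnok.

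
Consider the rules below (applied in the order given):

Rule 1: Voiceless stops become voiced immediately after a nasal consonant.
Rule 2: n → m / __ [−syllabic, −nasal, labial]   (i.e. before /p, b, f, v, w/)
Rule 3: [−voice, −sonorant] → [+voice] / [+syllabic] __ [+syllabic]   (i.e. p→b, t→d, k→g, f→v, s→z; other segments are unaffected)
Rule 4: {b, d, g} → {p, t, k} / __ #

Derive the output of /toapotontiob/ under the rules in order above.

Rule 1 (post-nasal voicing): /t/ is a voiceless stop immediately after the nasal /n/, so it voices to [d]. /toapotontiob/ → toapotondiob.
Rule 2 (nasal place assimilation): no segment meets the environment; /toapotondiob/ is unchanged.
Rule 3 (intervocalic voicing): /p/ is a voiceless obstruent between vowels /a/ and /o/, so it voices to [b]. /t/ is a voiceless obstruent between vowels /o/ and /o/, so it voices to [d]. /toapotondiob/ → toabodondiob.
Rule 4 (final devoicing): /b/ is a voiced stop in word-final position, so it devoices to [p]. /toabodondiob/ → toabodondiop.

toabodondiop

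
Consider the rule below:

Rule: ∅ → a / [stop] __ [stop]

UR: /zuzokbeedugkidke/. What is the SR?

zuzokabeedugakidake

/k/ and /b/ form a stop–stop cluster, so [a] is inserted between them.
/g/ and /k/ form a stop–stop cluster, so [a] is inserted between them.
/d/ and /k/ form a stop–stop cluster, so [a] is inserted between them.
Surface form: [zuzokabeedugakidake].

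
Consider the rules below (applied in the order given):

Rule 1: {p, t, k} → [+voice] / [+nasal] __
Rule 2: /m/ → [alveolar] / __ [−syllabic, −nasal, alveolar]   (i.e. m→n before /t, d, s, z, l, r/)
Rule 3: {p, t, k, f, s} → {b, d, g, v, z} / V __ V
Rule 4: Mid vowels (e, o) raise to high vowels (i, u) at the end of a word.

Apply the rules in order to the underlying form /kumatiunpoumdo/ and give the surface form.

kumadiunboundu

Rule 1 (post-nasal voicing): /p/ is a voiceless stop immediately after the nasal /n/, so it voices to [b]. /kumatiunpoumdo/ → kumatiunboumdo.
Rule 2 (nasal place assimilation): /m/ precedes the alveolar consonant /d/, so it assimilates in place to [n]. /kumatiunboumdo/ → kumatiunboundo.
Rule 3 (intervocalic voicing): /t/ is a voiceless obstruent between vowels /a/ and /i/, so it voices to [d]. /kumatiunboundo/ → kumadiunboundo.
Rule 4 (final vowel raising): /o/ is a mid vowel in word-final position, so it raises to [u]. /kumadiunboundo/ → kumadiunboundu.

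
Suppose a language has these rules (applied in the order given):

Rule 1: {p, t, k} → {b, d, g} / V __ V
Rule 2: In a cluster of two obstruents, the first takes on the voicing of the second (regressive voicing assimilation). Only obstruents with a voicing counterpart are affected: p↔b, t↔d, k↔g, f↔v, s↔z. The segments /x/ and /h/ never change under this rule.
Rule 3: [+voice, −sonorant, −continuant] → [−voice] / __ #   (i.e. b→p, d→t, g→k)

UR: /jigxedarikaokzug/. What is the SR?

jikxedarigaogzuk

Rule 1 (intervocalic voicing): /k/ is a voiceless stop between vowels /i/ and /a/, so it voices to [g]. /jigxedarikaokzug/ → jigxedarigaokzug.
Rule 2 (regressive voicing assimilation): /g/ precedes the voiceless obstruent /x/, so it devoices to [k] by assimilation. /k/ precedes the voiced obstruent /z/, so it voices to [g] by assimilation. /jigxedarigaokzug/ → jikxedarigaogzug.
Rule 3 (final devoicing): /g/ is a voiced stop in word-final position, so it devoices to [k]. /jikxedarigaogzug/ → jikxedarigaogzuk.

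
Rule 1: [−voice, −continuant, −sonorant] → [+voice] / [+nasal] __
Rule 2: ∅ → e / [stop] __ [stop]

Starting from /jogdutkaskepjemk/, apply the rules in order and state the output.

Rule 1 (post-nasal voicing): /k/ is a voiceless stop immediately after the nasal /m/, so it voices to [g]. /jogdutkaskepjemk/ → jogdutkaskepjemg.
Rule 2 (stop-cluster e-epenthesis): /g/ and /d/ form a stop–stop cluster, so [e] is inserted between them. /t/ and /k/ form a stop–stop cluster, so [e] is inserted between them. /jogdutkaskepjemg/ → jogedutekaskepjemg.

jogedutekaskepjemg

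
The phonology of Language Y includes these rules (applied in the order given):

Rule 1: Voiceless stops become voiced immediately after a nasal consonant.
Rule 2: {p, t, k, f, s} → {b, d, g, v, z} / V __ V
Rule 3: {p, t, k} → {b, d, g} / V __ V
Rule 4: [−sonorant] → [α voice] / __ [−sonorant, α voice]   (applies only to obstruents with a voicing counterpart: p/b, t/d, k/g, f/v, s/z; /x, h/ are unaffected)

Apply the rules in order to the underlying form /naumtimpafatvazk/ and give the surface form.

naumdimbavadvask

Rule 1 (post-nasal voicing): /t/ is a voiceless stop immediately after the nasal /m/, so it voices to [d]. /p/ is a voiceless stop immediately after the nasal /m/, so it voices to [b]. /naumtimpafatvazk/ → naumdimbafatvazk.
Rule 2 (intervocalic voicing): /f/ is a voiceless obstruent between vowels /a/ and /a/, so it voices to [v]. /naumdimbafatvazk/ → naumdimbavatvazk.
Rule 3 (intervocalic voicing): no segment meets the environment; /naumdimbavatvazk/ is unchanged.
Rule 4 (regressive voicing assimilation): /t/ precedes the voiced obstruent /v/, so it voices to [d] by assimilation. /z/ precedes the voiceless obstruent /k/, so it devoices to [s] by assimilation. /naumdimbavatvazk/ → naumdimbavadvask.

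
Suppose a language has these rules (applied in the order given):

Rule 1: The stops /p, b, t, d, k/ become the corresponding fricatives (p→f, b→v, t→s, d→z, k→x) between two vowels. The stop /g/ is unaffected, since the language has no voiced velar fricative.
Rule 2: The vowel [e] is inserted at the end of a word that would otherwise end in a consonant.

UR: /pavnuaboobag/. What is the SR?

pavnuavoovage

Rule 1 (intervocalic spirantization): /b/ is a stop between vowels /a/ and /o/, so it spirantizes to the fricative [v]. /b/ is a stop between vowels /o/ and /a/, so it spirantizes to the fricative [v]. /pavnuaboobag/ → pavnuavoovag.
Rule 2 (final e-epenthesis): the form ends in the consonant /g/, so [e] is inserted word-finally. /pavnuavoovag/ → pavnuavoovage.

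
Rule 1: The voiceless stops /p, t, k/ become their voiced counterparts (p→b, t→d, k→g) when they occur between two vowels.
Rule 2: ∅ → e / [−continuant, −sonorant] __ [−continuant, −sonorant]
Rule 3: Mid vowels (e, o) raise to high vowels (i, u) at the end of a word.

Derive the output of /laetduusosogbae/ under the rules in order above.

Rule 1 (intervocalic voicing): no segment meets the environment; /laetduusosogbae/ is unchanged.
Rule 2 (stop-cluster e-epenthesis): /t/ and /d/ form a stop–stop cluster, so [e] is inserted between them. /g/ and /b/ form a stop–stop cluster, so [e] is inserted between them. /laetduusosogbae/ → laeteduusosogebae.
Rule 3 (final vowel raising): /e/ is a mid vowel in word-final position, so it raises to [i]. /laeteduusosogebae/ → laeteduusosogebai.

laeteduusosogebai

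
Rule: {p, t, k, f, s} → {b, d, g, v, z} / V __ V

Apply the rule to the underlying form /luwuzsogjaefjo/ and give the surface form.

luwuzsogjaefjo

No segment of /luwuzsogjaefjo/ meets the structural description of the rule, so the form surfaces unchanged.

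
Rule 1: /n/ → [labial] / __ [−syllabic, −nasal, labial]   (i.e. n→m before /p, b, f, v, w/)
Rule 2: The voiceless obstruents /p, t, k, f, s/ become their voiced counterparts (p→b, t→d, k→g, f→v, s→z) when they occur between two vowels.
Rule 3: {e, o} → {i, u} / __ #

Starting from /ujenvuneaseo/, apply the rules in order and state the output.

Rule 1 (nasal place assimilation): /n/ precedes the labial consonant /v/, so it assimilates in place to [m]. /ujenvuneaseo/ → ujemvuneaseo.
Rule 2 (intervocalic voicing): /s/ is a voiceless obstruent between vowels /a/ and /e/, so it voices to [z]. /ujemvuneaseo/ → ujemvuneazeo.
Rule 3 (final vowel raising): /o/ is a mid vowel in word-final position, so it raises to [u]. /ujemvuneazeo/ → ujemvuneazeu.

ujemvuneazeu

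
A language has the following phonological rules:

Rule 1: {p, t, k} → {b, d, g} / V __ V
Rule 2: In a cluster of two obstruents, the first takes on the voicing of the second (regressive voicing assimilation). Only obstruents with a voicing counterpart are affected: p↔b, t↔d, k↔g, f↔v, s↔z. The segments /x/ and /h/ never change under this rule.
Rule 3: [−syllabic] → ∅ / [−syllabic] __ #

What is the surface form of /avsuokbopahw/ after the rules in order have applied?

afsuogbobah

Rule 1 (intervocalic voicing): /p/ is a voiceless stop between vowels /o/ and /a/, so it voices to [b]. /avsuokbopahw/ → avsuokbobahw.
Rule 2 (regressive voicing assimilation): /v/ precedes the voiceless obstruent /s/, so it devoices to [f] by assimilation. /k/ precedes the voiced obstruent /b/, so it voices to [g] by assimilation. /avsuokbobahw/ → afsuogbobahw.
Rule 3 (final cluster simplification): /w/ is the second consonant of a word-final cluster /hw/, so it deletes. /afsuogbobahw/ → afsuogbobah.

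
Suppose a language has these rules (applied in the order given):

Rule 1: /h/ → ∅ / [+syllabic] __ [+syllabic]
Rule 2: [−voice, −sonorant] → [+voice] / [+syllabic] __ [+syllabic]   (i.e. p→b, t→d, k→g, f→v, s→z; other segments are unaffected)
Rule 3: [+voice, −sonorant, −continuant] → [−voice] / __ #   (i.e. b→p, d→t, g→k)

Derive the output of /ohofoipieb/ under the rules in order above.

oovoibiep

Rule 1 (intervocalic h-deletion): /h/ occurs between vowels /o/ and /o/, so it deletes. /ohofoipieb/ → oofoipieb.
Rule 2 (intervocalic voicing): /f/ is a voiceless obstruent between vowels /o/ and /o/, so it voices to [v]. /p/ is a voiceless obstruent between vowels /i/ and /i/, so it voices to [b]. /oofoipieb/ → oovoibieb.
Rule 3 (final devoicing): /b/ is a voiced stop in word-final position, so it devoices to [p]. /oovoibieb/ → oovoibiep.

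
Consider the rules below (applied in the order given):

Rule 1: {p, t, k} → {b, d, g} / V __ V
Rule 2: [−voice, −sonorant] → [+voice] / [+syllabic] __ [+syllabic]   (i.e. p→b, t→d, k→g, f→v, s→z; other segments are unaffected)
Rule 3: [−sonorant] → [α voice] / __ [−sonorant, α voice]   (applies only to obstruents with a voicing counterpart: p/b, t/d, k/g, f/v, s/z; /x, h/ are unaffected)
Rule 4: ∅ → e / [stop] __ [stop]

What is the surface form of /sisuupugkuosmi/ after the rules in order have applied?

sizuubukekuosmi

Rule 1 (intervocalic voicing): /p/ is a voiceless stop between vowels /u/ and /u/, so it voices to [b]. /sisuupugkuosmi/ → sisuubugkuosmi.
Rule 2 (intervocalic voicing): /s/ is a voiceless obstruent between vowels /i/ and /u/, so it voices to [z]. /sisuubugkuosmi/ → sizuubugkuosmi.
Rule 3 (regressive voicing assimilation): /g/ precedes the voiceless obstruent /k/, so it devoices to [k] by assimilation. /sizuubugkuosmi/ → sizuubukkuosmi.
Rule 4 (stop-cluster e-epenthesis): /k/ and /k/ form a stop–stop cluster, so [e] is inserted between them. /sizuubukkuosmi/ → sizuubukekuosmi.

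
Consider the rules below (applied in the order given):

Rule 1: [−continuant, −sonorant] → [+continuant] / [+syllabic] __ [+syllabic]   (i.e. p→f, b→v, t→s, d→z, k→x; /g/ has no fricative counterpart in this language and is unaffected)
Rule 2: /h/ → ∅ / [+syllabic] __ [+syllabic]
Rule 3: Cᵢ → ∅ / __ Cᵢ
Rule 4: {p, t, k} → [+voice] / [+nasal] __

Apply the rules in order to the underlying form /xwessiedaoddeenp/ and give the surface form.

Rule 1 (intervocalic spirantization): /d/ is a stop between vowels /e/ and /a/, so it spirantizes to the fricative [z]. /xwessiedaoddeenp/ → xwessiezaoddeenp.
Rule 2 (intervocalic h-deletion): no segment meets the environment; /xwessiezaoddeenp/ is unchanged.
Rule 3 (degemination): /ss/ is a geminate; the first /s/ deletes. /dd/ is a geminate; the first /d/ deletes. /xwessiezaoddeenp/ → xwesiezaodeenp.
Rule 4 (post-nasal voicing): /p/ is a voiceless stop immediately after the nasal /n/, so it voices to [b]. /xwesiezaodeenp/ → xwesiezaodeenb.

xwesiezaodeenb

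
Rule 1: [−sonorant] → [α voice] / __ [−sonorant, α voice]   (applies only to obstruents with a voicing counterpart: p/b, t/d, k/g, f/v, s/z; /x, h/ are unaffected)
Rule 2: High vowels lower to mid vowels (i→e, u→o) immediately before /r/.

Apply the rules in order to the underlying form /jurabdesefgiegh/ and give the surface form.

Rule 1 (regressive voicing assimilation): /f/ precedes the voiced obstruent /g/, so it voices to [v] by assimilation. /g/ precedes the voiceless obstruent /h/, so it devoices to [k] by assimilation. /jurabdesefgiegh/ → jurabdesevgiekh.
Rule 2 (pre-rhotic lowering): /u/ is a high vowel immediately before /r/, so it lowers to [o]. /jurabdesevgiekh/ → jorabdesevgiekh.

jorabdesevgiekh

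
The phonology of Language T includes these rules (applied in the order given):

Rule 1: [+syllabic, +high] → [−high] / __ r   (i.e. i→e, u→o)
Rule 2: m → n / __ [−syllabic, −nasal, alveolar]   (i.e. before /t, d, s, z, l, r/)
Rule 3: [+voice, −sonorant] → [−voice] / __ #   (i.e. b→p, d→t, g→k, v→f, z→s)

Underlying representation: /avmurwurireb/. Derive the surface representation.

avmorworerep

Rule 1 (pre-rhotic lowering): /u/ is a high vowel immediately before /r/, so it lowers to [o]. /u/ is a high vowel immediately before /r/, so it lowers to [o]. /i/ is a high vowel immediately before /r/, so it lowers to [e]. /avmurwurireb/ → avmorworereb.
Rule 2 (nasal place assimilation): no segment meets the environment; /avmorworereb/ is unchanged.
Rule 3 (final devoicing): /b/ is a voiced obstruent in word-final position, so it devoices to [p]. /avmorworereb/ → avmorworerep.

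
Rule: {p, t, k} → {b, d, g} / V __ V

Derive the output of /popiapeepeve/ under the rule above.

/p/ is a voiceless stop between vowels /o/ and /i/, so it voices to [b].
/p/ is a voiceless stop between vowels /a/ and /e/, so it voices to [b].
/p/ is a voiceless stop between vowels /e/ and /e/, so it voices to [b].
Surface form: [pobiabeebeve].

pobiabeebeve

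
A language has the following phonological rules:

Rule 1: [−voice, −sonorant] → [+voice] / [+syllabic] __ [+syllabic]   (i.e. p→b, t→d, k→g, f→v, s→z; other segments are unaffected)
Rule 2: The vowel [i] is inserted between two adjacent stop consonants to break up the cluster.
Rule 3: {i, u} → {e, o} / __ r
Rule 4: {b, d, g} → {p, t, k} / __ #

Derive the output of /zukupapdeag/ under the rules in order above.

Rule 1 (intervocalic voicing): /k/ is a voiceless obstruent between vowels /u/ and /u/, so it voices to [g]. /p/ is a voiceless obstruent between vowels /u/ and /a/, so it voices to [b]. /zukupapdeag/ → zugubapdeag.
Rule 2 (stop-cluster i-epenthesis): /p/ and /d/ form a stop–stop cluster, so [i] is inserted between them. /zugubapdeag/ → zugubapideag.
Rule 3 (pre-rhotic lowering): no segment meets the environment; /zugubapideag/ is unchanged.
Rule 4 (final devoicing): /g/ is a voiced stop in word-final position, so it devoices to [k]. /zugubapideag/ → zugubapideak.

zugubapideak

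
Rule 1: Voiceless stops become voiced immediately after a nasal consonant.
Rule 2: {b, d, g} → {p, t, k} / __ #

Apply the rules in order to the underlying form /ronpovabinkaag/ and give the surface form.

ronbovabingaak

Rule 1 (post-nasal voicing): /p/ is a voiceless stop immediately after the nasal /n/, so it voices to [b]. /k/ is a voiceless stop immediately after the nasal /n/, so it voices to [g]. /ronpovabinkaag/ → ronbovabingaag.
Rule 2 (final devoicing): /g/ is a voiced stop in word-final position, so it devoices to [k]. /ronbovabingaag/ → ronbovabingaak.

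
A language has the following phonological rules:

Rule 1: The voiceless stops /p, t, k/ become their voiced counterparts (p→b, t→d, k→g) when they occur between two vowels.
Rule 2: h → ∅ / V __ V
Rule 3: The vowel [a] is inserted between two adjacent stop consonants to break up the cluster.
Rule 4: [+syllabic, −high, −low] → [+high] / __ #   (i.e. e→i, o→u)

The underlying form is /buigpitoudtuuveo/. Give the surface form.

Rule 1 (intervocalic voicing): /t/ is a voiceless stop between vowels /i/ and /o/, so it voices to [d]. /buigpitoudtuuveo/ → buigpidoudtuuveo.
Rule 2 (intervocalic h-deletion): no segment meets the environment; /buigpidoudtuuveo/ is unchanged.
Rule 3 (stop-cluster a-epenthesis): /g/ and /p/ form a stop–stop cluster, so [a] is inserted between them. /d/ and /t/ form a stop–stop cluster, so [a] is inserted between them. /buigpidoudtuuveo/ → buigapidoudatuuveo.
Rule 4 (final vowel raising): /o/ is a mid vowel in word-final position, so it raises to [u]. /buigapidoudatuuveo/ → buigapidoudatuuveu.

buigapidoudatuuveu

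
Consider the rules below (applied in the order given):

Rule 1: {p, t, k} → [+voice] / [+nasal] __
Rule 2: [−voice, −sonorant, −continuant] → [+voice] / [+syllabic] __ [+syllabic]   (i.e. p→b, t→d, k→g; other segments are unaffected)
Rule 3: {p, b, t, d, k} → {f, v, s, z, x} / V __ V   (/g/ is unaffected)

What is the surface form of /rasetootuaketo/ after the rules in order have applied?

rasezoozuagezo

Rule 1 (post-nasal voicing): no segment meets the environment; /rasetootuaketo/ is unchanged.
Rule 2 (intervocalic voicing): /t/ is a voiceless stop between vowels /e/ and /o/, so it voices to [d]. /t/ is a voiceless stop between vowels /o/ and /u/, so it voices to [d]. /k/ is a voiceless stop between vowels /a/ and /e/, so it voices to [g]. /t/ is a voiceless stop between vowels /e/ and /o/, so it voices to [d]. /rasetootuaketo/ → rasedooduagedo.
Rule 3 (intervocalic spirantization): /d/ is a stop between vowels /e/ and /o/, so it spirantizes to the fricative [z]. /d/ is a stop between vowels /o/ and /u/, so it spirantizes to the fricative [z]. /d/ is a stop between vowels /e/ and /o/, so it spirantizes to the fricative [z]. /rasedooduagedo/ → rasezoozuagezo.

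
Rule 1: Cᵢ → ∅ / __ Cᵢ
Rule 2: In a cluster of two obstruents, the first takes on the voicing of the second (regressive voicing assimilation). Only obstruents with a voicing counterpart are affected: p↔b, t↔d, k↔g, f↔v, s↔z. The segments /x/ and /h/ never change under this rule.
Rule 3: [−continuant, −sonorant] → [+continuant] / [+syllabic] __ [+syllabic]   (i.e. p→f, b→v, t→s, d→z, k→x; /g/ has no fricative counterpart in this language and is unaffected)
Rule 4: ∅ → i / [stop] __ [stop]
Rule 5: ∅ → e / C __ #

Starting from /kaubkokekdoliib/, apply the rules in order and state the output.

Rule 1 (degemination): no segment meets the environment; /kaubkokekdoliib/ is unchanged.
Rule 2 (regressive voicing assimilation): /b/ precedes the voiceless obstruent /k/, so it devoices to [p] by assimilation. /k/ precedes the voiced obstruent /d/, so it voices to [g] by assimilation. /kaubkokekdoliib/ → kaupkokegdoliib.
Rule 3 (intervocalic spirantization): /k/ is a stop between vowels /o/ and /e/, so it spirantizes to the fricative [x]. /kaupkokegdoliib/ → kaupkoxegdoliib.
Rule 4 (stop-cluster i-epenthesis): /p/ and /k/ form a stop–stop cluster, so [i] is inserted between them. /g/ and /d/ form a stop–stop cluster, so [i] is inserted between them. /kaupkoxegdoliib/ → kaupikoxegidoliib.
Rule 5 (final e-epenthesis): the form ends in the consonant /b/, so [e] is inserted word-finally. /kaupikoxegidoliib/ → kaupikoxegidoliibe.

kaupikoxegidoliibe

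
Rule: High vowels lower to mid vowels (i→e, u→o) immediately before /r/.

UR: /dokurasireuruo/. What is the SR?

Scanning /dokurasireuruo/: /u/ is a high vowel immediately before /r/, so it lowers to [o]; /i/ is a high vowel immediately before /r/, so it lowers to [e]; /u/ is a high vowel immediately before /r/, so it lowers to [o]; /u/ at position 13 is not in the conditioning environment.
Result: [dokorasereoruo].

dokorasereoruo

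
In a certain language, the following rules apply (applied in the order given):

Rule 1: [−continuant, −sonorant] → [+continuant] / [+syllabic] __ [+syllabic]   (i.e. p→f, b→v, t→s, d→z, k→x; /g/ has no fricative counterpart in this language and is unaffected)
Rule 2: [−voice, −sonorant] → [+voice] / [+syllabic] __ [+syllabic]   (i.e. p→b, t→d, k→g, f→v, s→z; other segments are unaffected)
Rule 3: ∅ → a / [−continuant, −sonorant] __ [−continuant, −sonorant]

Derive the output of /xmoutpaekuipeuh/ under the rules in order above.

Rule 1 (intervocalic spirantization): /k/ is a stop between vowels /e/ and /u/, so it spirantizes to the fricative [x]. /p/ is a stop between vowels /i/ and /e/, so it spirantizes to the fricative [f]. /xmoutpaekuipeuh/ → xmoutpaexuifeuh.
Rule 2 (intervocalic voicing): /f/ is a voiceless obstruent between vowels /i/ and /e/, so it voices to [v]. /xmoutpaexuifeuh/ → xmoutpaexuiveuh.
Rule 3 (stop-cluster a-epenthesis): /t/ and /p/ form a stop–stop cluster, so [a] is inserted between them. /xmoutpaexuiveuh/ → xmoutapaexuiveuh.

xmoutapaexuiveuh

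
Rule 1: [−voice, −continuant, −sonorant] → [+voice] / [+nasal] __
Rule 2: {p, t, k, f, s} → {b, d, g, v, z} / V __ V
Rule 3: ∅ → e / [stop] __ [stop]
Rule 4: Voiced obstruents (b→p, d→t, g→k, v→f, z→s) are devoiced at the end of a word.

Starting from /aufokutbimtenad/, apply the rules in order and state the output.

auvogutebimdenat

Rule 1 (post-nasal voicing): /t/ is a voiceless stop immediately after the nasal /m/, so it voices to [d]. /aufokutbimtenad/ → aufokutbimdenad.
Rule 2 (intervocalic voicing): /f/ is a voiceless obstruent between vowels /u/ and /o/, so it voices to [v]. /k/ is a voiceless obstruent between vowels /o/ and /u/, so it voices to [g]. /aufokutbimdenad/ → auvogutbimdenad.
Rule 3 (stop-cluster e-epenthesis): /t/ and /b/ form a stop–stop cluster, so [e] is inserted between them. /auvogutbimdenad/ → auvogutebimdenad.
Rule 4 (final devoicing): /d/ is a voiced obstruent in word-final position, so it devoices to [t]. /auvogutebimdenad/ → auvogutebimdenat.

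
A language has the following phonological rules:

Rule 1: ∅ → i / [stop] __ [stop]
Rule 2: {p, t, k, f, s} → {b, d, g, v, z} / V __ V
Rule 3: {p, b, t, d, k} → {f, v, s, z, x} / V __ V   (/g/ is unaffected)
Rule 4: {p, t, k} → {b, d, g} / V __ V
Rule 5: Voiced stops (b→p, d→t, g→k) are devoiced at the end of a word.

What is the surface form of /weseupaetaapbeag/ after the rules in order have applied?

Rule 1 (stop-cluster i-epenthesis): /p/ and /b/ form a stop–stop cluster, so [i] is inserted between them. /weseupaetaapbeag/ → weseupaetaapibeag.
Rule 2 (intervocalic voicing): /s/ is a voiceless obstruent between vowels /e/ and /e/, so it voices to [z]. /p/ is a voiceless obstruent between vowels /u/ and /a/, so it voices to [b]. /t/ is a voiceless obstruent between vowels /e/ and /a/, so it voices to [d]. /p/ is a voiceless obstruent between vowels /a/ and /i/, so it voices to [b]. /weseupaetaapibeag/ → wezeubaedaabibeag.
Rule 3 (intervocalic spirantization): /b/ is a stop between vowels /u/ and /a/, so it spirantizes to the fricative [v]. /d/ is a stop between vowels /e/ and /a/, so it spirantizes to the fricative [z]. /b/ is a stop between vowels /a/ and /i/, so it spirantizes to the fricative [v]. /b/ is a stop between vowels /i/ and /e/, so it spirantizes to the fricative [v]. /wezeubaedaabibeag/ → wezeuvaezaaviveag.
Rule 4 (intervocalic voicing): no segment meets the environment; /wezeuvaezaaviveag/ is unchanged.
Rule 5 (final devoicing): /g/ is a voiced stop in word-final position, so it devoices to [k]. /wezeuvaezaaviveag/ → wezeuvaezaaviveak.

wezeuvaezaaviveak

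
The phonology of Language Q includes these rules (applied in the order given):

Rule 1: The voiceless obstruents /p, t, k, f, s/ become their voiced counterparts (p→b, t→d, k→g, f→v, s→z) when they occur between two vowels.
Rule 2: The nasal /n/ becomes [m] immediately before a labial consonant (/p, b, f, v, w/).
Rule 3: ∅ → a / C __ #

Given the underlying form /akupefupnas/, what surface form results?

agubevupnasa

Rule 1 (intervocalic voicing): /k/ is a voiceless obstruent between vowels /a/ and /u/, so it voices to [g]. /p/ is a voiceless obstruent between vowels /u/ and /e/, so it voices to [b]. /f/ is a voiceless obstruent between vowels /e/ and /u/, so it voices to [v]. /akupefupnas/ → agubevupnas.
Rule 2 (nasal place assimilation): no segment meets the environment; /agubevupnas/ is unchanged.
Rule 3 (final a-epenthesis): the form ends in the consonant /s/, so [a] is inserted word-finally. /agubevupnas/ → agubevupnasa.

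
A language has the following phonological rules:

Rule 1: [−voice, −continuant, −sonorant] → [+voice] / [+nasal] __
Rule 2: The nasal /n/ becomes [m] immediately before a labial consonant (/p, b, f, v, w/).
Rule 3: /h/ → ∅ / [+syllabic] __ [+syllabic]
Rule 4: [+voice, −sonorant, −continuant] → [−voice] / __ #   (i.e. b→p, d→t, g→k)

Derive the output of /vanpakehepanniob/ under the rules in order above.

vambakeepanniop

Rule 1 (post-nasal voicing): /p/ is a voiceless stop immediately after the nasal /n/, so it voices to [b]. /vanpakehepanniob/ → vanbakehepanniob.
Rule 2 (nasal place assimilation): /n/ precedes the labial consonant /b/, so it assimilates in place to [m]. /vanbakehepanniob/ → vambakehepanniob.
Rule 3 (intervocalic h-deletion): /h/ occurs between vowels /e/ and /e/, so it deletes. /vambakehepanniob/ → vambakeepanniob.
Rule 4 (final devoicing): /b/ is a voiced stop in word-final position, so it devoices to [p]. /vambakeepanniob/ → vambakeepanniop.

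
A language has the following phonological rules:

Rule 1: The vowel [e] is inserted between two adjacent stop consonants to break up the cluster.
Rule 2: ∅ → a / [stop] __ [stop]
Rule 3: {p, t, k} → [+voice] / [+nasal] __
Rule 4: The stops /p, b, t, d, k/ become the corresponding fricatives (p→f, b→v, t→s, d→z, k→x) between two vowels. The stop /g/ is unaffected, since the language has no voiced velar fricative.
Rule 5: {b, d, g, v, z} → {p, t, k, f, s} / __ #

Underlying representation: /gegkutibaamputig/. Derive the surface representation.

Rule 1 (stop-cluster e-epenthesis): /g/ and /k/ form a stop–stop cluster, so [e] is inserted between them. /gegkutibaamputig/ → gegekutibaamputig.
Rule 2 (stop-cluster a-epenthesis): no segment meets the environment; /gegekutibaamputig/ is unchanged.
Rule 3 (post-nasal voicing): /p/ is a voiceless stop immediately after the nasal /m/, so it voices to [b]. /gegekutibaamputig/ → gegekutibaambutig.
Rule 4 (intervocalic spirantization): /k/ is a stop between vowels /e/ and /u/, so it spirantizes to the fricative [x]. /t/ is a stop between vowels /u/ and /i/, so it spirantizes to the fricative [s]. /b/ is a stop between vowels /i/ and /a/, so it spirantizes to the fricative [v]. /t/ is a stop between vowels /u/ and /i/, so it spirantizes to the fricative [s]. /gegekutibaambutig/ → gegexusivaambusig.
Rule 5 (final devoicing): /g/ is a voiced obstruent in word-final position, so it devoices to [k]. /gegexusivaambusig/ → gegexusivaambusik.

gegexusivaambusik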